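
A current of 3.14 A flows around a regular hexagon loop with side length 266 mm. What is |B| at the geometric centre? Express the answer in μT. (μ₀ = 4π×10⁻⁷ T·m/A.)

B ≈ 8.18 μT

Each side is a finite straight segment at perpendicular distance d = a/(2 tan(π/6)) = 0.2304 m from the centre, with end-angles ±π/6.
One side contributes B₁ = (μ₀I/4πd)·2 sin(π/6) = 1.36×10⁻⁶ T.
All 6 sides add in the same direction: B = 6 × 1.36×10⁻⁶ = 8.18×10⁻⁶ T.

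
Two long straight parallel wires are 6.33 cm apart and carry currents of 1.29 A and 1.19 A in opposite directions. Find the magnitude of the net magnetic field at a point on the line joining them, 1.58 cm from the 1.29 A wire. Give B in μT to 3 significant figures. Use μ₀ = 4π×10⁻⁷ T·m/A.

Each long wire gives B = μ₀I/(2πd). Distances are d₁ = 0.0158 m and d₂ = 0.0475 m.
B₁ = 1.63×10⁻⁵ T, B₂ = 5.01×10⁻⁶ T.
Between antiparallel currents both contributions point the same way, so they add. B = B₁ + B₂ = 1.63×10⁻⁵ + 5.01×10⁻⁶ = 2.13×10⁻⁵ T.

B ≈ 21.3 μT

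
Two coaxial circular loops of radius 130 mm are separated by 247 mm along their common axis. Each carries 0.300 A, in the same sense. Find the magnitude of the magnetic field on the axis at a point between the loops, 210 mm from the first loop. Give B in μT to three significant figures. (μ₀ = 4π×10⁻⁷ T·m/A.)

B ≈ 1.50 μT

Each loop contributes B = μ₀IR²/[2(R²+z²)^(3/2)] on the axis, with z measured from that loop.
Loop 1 (z = 0.21 m): B₁ = 2.11×10⁻⁷ T. Loop 2 (z = 0.037 m): B₂ = 1.29×10⁻⁶ T.
The fields add: B = B₁ + B₂ = 1.50×10⁻⁶ T.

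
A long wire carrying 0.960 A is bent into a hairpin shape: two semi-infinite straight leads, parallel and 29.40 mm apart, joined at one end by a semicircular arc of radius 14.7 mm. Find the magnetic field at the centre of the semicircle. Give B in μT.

B ≈ 33.6 μT

The semicircular arc contributes B_arc = μ₀I·π/(4πR) = μ₀I/(4R) = 2.05×10⁻⁵ T.
Each semi-infinite lead is at perpendicular distance R = 0.0147 m from the centre, with the perpendicular foot at its near end, so it contributes μ₀I/(4πR); both point the same way, together 1.31×10⁻⁵ T.
Arc and leads all point the same direction: B = 2.05×10⁻⁵ + 1.31×10⁻⁵ = 3.36×10⁻⁵ T.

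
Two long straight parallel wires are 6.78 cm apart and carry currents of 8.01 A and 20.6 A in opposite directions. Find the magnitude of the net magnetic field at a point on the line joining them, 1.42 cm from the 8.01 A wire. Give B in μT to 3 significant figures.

Each long wire gives B = μ₀I/(2πd). Distances are d₁ = 0.0142 m and d₂ = 0.0536 m.
B₁ = 1.13×10⁻⁴ T, B₂ = 7.69×10⁻⁵ T.
Between antiparallel currents both contributions point the same way, so they add. B = B₁ + B₂ = 1.13×10⁻⁴ + 7.69×10⁻⁵ = 1.90×10⁻⁴ T.

B ≈ 190 μT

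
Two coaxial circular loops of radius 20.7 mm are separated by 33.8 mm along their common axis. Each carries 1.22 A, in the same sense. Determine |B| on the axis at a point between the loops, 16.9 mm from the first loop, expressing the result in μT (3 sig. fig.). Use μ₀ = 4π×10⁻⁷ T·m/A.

Each loop contributes B = μ₀IR²/[2(R²+z²)^(3/2)] on the axis, with z measured from that loop.
Loop 1 (z = 0.0169 m): B₁ = 1.72×10⁻⁵ T. Loop 2 (z = 0.0169 m): B₂ = 1.72×10⁻⁵ T.
The fields add: B = B₁ + B₂ = 3.44×10⁻⁵ T.

B ≈ 34.4 μT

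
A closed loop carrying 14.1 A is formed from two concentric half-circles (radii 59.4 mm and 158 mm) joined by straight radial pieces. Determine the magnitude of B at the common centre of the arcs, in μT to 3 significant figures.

The radial connectors point toward the centre, so dl × r̂ = 0 and they contribute nothing.
Each semicircle gives μ₀I/(4R): inner arc 7.46×10⁻⁵ T, outer arc 2.80×10⁻⁵ T.
The two arcs carry current in opposite angular senses, so their fields oppose: B = |7.46×10⁻⁵ − 2.80×10⁻⁵| = 4.65×10⁻⁵ T.

B ≈ 46.5 μT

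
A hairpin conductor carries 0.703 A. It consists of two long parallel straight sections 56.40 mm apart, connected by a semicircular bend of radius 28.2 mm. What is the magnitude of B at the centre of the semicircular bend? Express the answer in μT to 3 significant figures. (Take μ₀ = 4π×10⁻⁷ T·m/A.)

The semicircular arc contributes B_arc = μ₀I·π/(4πR) = μ₀I/(4R) = 7.83×10⁻⁶ T.
Each semi-infinite lead is at perpendicular distance R = 0.0282 m from the centre, with the perpendicular foot at its near end, so it contributes μ₀I/(4πR); both point the same way, together 4.99×10⁻⁶ T.
Arc and leads all point the same direction: B = 7.83×10⁻⁶ + 4.99×10⁻⁶ = 1.28×10⁻⁵ T.

B ≈ 12.8 μT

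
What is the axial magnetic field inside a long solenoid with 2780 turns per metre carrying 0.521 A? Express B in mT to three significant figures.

B ≈ 1.82 mT

Inside a long solenoid, B = μ₀nI with n = 2780 turns/m.
B = 4π×10⁻⁷ × 2780 × 0.521 = 1.82×10⁻³ T.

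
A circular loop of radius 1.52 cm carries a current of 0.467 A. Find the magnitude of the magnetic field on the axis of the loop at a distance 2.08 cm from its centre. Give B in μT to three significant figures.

On the axis of a circular loop, B = μ₀IR² / [2(R²+z²)^(3/2)].
R² + z² = (0.0152)² + (0.0208)² = 0.0006637 m², and (R²+z²)^(3/2) = 1.71×10⁻⁵ m³.
B = (4π×10⁻⁷ × 0.467 × 0.000231) / (2 × 1.71×10⁻⁵) = 3.97×10⁻⁶ T.

B ≈ 3.97 μT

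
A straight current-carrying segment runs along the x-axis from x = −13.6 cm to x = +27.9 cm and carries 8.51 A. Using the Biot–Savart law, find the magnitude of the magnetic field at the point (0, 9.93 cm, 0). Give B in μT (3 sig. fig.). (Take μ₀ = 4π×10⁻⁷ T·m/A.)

B ≈ 15.0 μT

For a finite straight segment, B = (μ₀I/4πd)(sinθ₁ + sinθ₂), where θ₁, θ₂ are the angles from the perpendicular to each end.
The perpendicular distance is d = 0.0993 m; the end-offsets along the wire are a = 0.136 m and b = 0.279 m.
sinθ₁ = 0.136/√(0.136²+0.0993²) = 0.8076; sinθ₂ = 0.279/√(0.279²+0.0993²) = 0.9421.
B = (4π×10⁻⁷ × 8.51) / (4π × 0.0993) × (0.8076 + 0.9421) = 1.50×10⁻⁵ T.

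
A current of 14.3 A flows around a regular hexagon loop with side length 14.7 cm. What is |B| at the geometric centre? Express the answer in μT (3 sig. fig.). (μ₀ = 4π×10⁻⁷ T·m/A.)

Each side is a finite straight segment at perpendicular distance d = a/(2 tan(π/6)) = 0.1273 m from the centre, with end-angles ±π/6.
One side contributes B₁ = (μ₀I/4πd)·2 sin(π/6) = 1.12×10⁻⁵ T.
All 6 sides add in the same direction: B = 6 × 1.12×10⁻⁵ = 6.74×10⁻⁵ T.

B ≈ 67.4 μT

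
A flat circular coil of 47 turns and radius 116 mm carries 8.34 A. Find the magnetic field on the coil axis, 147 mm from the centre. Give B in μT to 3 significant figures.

B ≈ 505 μT

For an N-turn flat coil, B = Nμ₀IR²/[2(R²+z²)^(3/2)] with R = 0.116 m, z = 0.147 m.
B = 47 × 1.07×10⁻⁵ T = 5.05×10⁻⁴ T.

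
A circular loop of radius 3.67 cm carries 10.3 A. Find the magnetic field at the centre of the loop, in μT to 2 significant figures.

At the centre of a circular loop the Biot–Savart law gives B = μ₀I/(2R).
B = (4π×10⁻⁷ × 10.3) / (2 × 0.0367) = 1.76×10⁻⁴ T.

B ≈ 180 μT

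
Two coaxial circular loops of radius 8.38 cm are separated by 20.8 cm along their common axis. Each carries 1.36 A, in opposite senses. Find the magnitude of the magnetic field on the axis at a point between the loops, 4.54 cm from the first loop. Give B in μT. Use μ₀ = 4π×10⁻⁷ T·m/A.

Each loop contributes B = μ₀IR²/[2(R²+z²)^(3/2)] on the axis, with z measured from that loop.
Loop 1 (z = 0.0454 m): B₁ = 6.93×10⁻⁶ T. Loop 2 (z = 0.1626 m): B₂ = 9.80×10⁻⁷ T.
The fields oppose: B = |B₁ − B₂| = 5.95×10⁻⁶ T.

B ≈ 5.95 μT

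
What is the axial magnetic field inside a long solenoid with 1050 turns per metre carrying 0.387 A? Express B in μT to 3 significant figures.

B ≈ 511 μT

Inside a long solenoid, B = μ₀nI with n = 1050 turns/m.
B = 4π×10⁻⁷ × 1050 × 0.387 = 5.11×10⁻⁴ T.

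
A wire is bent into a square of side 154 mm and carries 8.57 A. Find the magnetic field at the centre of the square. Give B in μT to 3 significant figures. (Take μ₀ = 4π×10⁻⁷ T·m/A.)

Each side is a finite straight segment at perpendicular distance d = a/(2 tan(π/4)) = 0.077 m from the centre, with end-angles ±π/4.
One side contributes B₁ = (μ₀I/4πd)·2 sin(π/4) = 1.57×10⁻⁵ T.
All 4 sides add in the same direction: B = 4 × 1.57×10⁻⁵ = 6.30×10⁻⁵ T.

B ≈ 63.0 μT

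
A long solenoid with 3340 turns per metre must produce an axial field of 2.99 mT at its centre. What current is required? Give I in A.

Inside a long solenoid B = μ₀nI with n = 3340 m⁻¹, so I = B/(μ₀n).
I = 2.99×10⁻³ / (4π×10⁻⁷ × 3340) = 0.712 A.

I ≈ 0.712 A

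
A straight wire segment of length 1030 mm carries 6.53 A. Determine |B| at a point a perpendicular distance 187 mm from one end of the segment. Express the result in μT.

B ≈ 3.44 μT

For a finite straight segment, B = (μ₀I/4πd)(sinθ₁ + sinθ₂), where θ₁, θ₂ are the angles from the perpendicular to each end.
The perpendicular foot is at one end, so the two end-offsets along the wire are 0 and L = 1.03 m.
sinθ₁ = 0/√(0²+0.187²) = 0.0000; sinθ₂ = 1.03/√(1.03²+0.187²) = 0.9839.
B = (4π×10⁻⁷ × 6.53) / (4π × 0.187) × (0.0000 + 0.9839) = 3.44×10⁻⁶ T.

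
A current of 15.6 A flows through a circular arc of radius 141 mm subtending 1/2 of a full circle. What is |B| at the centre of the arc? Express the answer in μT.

B ≈ 34.8 μT

The Biot–Savart field of a circular arc at its centre is B = μ₀Iφ/(4πR), with φ = 3.142 rad.
B = (4π×10⁻⁷ × 15.6 × 3.142) / (4π × 0.141) = 3.48×10⁻⁵ T.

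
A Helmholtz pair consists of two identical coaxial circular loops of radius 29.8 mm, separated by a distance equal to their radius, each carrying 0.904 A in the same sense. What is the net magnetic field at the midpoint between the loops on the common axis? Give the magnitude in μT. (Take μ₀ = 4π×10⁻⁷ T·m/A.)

B ≈ 27.3 μT

Each loop contributes B = μ₀IR²/[2(R²+z²)^(3/2)] on the axis, with z measured from that loop.
Loop 1 (z = 0.0149 m): B₁ = 1.36×10⁻⁵ T. Loop 2 (z = 0.0149 m): B₂ = 1.36×10⁻⁵ T.
The fields add: B = B₁ + B₂ = 2.73×10⁻⁵ T.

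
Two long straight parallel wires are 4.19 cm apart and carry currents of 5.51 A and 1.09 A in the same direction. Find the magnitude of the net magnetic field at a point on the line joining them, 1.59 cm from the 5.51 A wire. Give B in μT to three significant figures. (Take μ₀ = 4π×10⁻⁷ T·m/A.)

Each long wire gives B = μ₀I/(2πd). Distances are d₁ = 0.0159 m and d₂ = 0.026 m.
B₁ = 6.93×10⁻⁵ T, B₂ = 8.38×10⁻⁶ T.
Between parallel currents the two contributions point in opposite directions, so they subtract. B = |B₁ − B₂| = |6.93×10⁻⁵ − 8.38×10⁻⁶| = 6.09×10⁻⁵ T.

B ≈ 60.9 μT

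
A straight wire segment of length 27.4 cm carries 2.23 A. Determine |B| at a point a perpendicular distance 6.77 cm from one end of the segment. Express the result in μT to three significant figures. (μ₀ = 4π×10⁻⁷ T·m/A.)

For a finite straight segment, B = (μ₀I/4πd)(sinθ₁ + sinθ₂), where θ₁, θ₂ are the angles from the perpendicular to each end.
The perpendicular foot is at one end, so the two end-offsets along the wire are 0 and L = 0.274 m.
sinθ₁ = 0/√(0²+0.0677²) = 0.0000; sinθ₂ = 0.274/√(0.274²+0.0677²) = 0.9708.
B = (4π×10⁻⁷ × 2.23) / (4π × 0.0677) × (0.0000 + 0.9708) = 3.20×10⁻⁶ T.

B ≈ 3.20 μT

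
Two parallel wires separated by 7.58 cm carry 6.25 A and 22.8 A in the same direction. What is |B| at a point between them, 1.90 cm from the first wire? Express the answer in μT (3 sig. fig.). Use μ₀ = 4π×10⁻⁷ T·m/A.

B ≈ 14.5 μT

Each long wire gives B = μ₀I/(2πd). Distances are d₁ = 0.019 m and d₂ = 0.0568 m.
B₁ = 6.58×10⁻⁵ T, B₂ = 8.03×10⁻⁵ T.
Between parallel currents the two contributions point in opposite directions, so they subtract. B = |B₁ − B₂| = |6.58×10⁻⁵ − 8.03×10⁻⁵| = 1.45×10⁻⁵ T.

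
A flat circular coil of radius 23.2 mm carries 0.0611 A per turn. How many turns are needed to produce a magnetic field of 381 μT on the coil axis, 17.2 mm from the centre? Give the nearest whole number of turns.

N = 444

For an N-turn coil, B = Nμ₀IR²/[2(R²+z²)^(3/2)]. A single turn gives B₁ = 8.58×10⁻⁷ T with R = 0.0232 m, z = 0.0172 m.
N = B/B₁ = 3.81×10⁻⁴ / 8.58×10⁻⁷ = 444.16.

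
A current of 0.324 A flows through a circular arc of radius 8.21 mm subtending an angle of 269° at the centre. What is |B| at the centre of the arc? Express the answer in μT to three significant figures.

The Biot–Savart field of a circular arc at its centre is B = μ₀Iφ/(4πR), with φ = 4.695 rad.
B = (4π×10⁻⁷ × 0.324 × 4.695) / (4π × 0.00821) = 1.85×10⁻⁵ T.

B ≈ 18.5 μT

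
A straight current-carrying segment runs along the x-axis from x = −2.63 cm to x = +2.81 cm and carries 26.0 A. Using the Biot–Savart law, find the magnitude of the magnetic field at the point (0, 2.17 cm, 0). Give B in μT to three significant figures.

For a finite straight segment, B = (μ₀I/4πd)(sinθ₁ + sinθ₂), where θ₁, θ₂ are the angles from the perpendicular to each end.
The perpendicular distance is d = 0.0217 m; the end-offsets along the wire are a = 0.0263 m and b = 0.0281 m.
sinθ₁ = 0.0263/√(0.0263²+0.0217²) = 0.7713; sinθ₂ = 0.0281/√(0.0281²+0.0217²) = 0.7915.
B = (4π×10⁻⁷ × 26.0) / (4π × 0.0217) × (0.7713 + 0.7915) = 1.87×10⁻⁴ T.

B ≈ 187 μT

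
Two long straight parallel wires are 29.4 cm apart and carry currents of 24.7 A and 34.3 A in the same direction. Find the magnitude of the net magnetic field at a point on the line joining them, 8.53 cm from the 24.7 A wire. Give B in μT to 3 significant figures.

Each long wire gives B = μ₀I/(2πd). Distances are d₁ = 0.0853 m and d₂ = 0.2087 m.
B₁ = 5.79×10⁻⁵ T, B₂ = 3.29×10⁻⁵ T.
Between parallel currents the two contributions point in opposite directions, so they subtract. B = |B₁ − B₂| = |5.79×10⁻⁵ − 3.29×10⁻⁵| = 2.50×10⁻⁵ T.

B ≈ 25.0 μT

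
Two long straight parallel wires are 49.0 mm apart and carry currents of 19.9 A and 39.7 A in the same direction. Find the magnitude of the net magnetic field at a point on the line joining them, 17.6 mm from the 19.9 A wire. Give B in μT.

Each long wire gives B = μ₀I/(2πd). Distances are d₁ = 0.0176 m and d₂ = 0.0314 m.
B₁ = 2.26×10⁻⁴ T, B₂ = 2.53×10⁻⁴ T.
Between parallel currents the two contributions point in opposite directions, so they subtract. B = |B₁ − B₂| = |2.26×10⁻⁴ − 2.53×10⁻⁴| = 2.67×10⁻⁵ T.

B ≈ 26.7 μT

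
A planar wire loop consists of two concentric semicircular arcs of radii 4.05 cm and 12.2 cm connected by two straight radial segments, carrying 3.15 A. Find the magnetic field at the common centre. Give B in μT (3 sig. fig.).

The radial connectors point toward the centre, so dl × r̂ = 0 and they contribute nothing.
Each semicircle gives μ₀I/(4R): inner arc 2.44×10⁻⁵ T, outer arc 8.11×10⁻⁶ T.
The two arcs carry current in opposite angular senses, so their fields oppose: B = |2.44×10⁻⁵ − 8.11×10⁻⁶| = 1.63×10⁻⁵ T.

B ≈ 16.3 μT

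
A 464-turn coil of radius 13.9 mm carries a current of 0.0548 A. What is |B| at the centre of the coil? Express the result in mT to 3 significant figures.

B ≈ 1.15 mT

For an N-turn flat coil, B = Nμ₀I/(2R) with R = 0.0139 m.
B = 464 × 2.48×10⁻⁶ T = 1.15×10⁻³ T.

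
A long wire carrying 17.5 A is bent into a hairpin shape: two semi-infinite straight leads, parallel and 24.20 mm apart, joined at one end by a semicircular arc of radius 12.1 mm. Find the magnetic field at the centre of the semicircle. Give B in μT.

The semicircular arc contributes B_arc = μ₀I·π/(4πR) = μ₀I/(4R) = 4.54×10⁻⁴ T.
Each semi-infinite lead is at perpendicular distance R = 0.0121 m from the centre, with the perpendicular foot at its near end, so it contributes μ₀I/(4πR); both point the same way, together 2.89×10⁻⁴ T.
Arc and leads all point the same direction: B = 4.54×10⁻⁴ + 2.89×10⁻⁴ = 7.44×10⁻⁴ T.

B ≈ 744 μT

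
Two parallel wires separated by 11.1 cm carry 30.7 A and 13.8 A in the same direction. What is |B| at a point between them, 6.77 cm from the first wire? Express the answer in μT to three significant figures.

Each long wire gives B = μ₀I/(2πd). Distances are d₁ = 0.0677 m and d₂ = 0.0433 m.
B₁ = 9.07×10⁻⁵ T, B₂ = 6.37×10⁻⁵ T.
Between parallel currents the two contributions point in opposite directions, so they subtract. B = |B₁ − B₂| = |9.07×10⁻⁵ − 6.37×10⁻⁵| = 2.70×10⁻⁵ T.

B ≈ 27.0 μT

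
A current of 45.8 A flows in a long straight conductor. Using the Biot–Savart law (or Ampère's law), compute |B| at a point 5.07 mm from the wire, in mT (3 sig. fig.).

For an infinitely long straight wire, B = μ₀I/(2πd).
B = (4π×10⁻⁷ × 45.8) / (2π × 0.00507) = 1.81×10⁻³ T.

B ≈ 1.81 mT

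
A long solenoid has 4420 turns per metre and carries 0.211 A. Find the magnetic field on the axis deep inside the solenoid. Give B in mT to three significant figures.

B ≈ 1.17 mT

Inside a long solenoid, B = μ₀nI with n = 4420 turns/m.
B = 4π×10⁻⁷ × 4420 × 0.211 = 1.17×10⁻³ T.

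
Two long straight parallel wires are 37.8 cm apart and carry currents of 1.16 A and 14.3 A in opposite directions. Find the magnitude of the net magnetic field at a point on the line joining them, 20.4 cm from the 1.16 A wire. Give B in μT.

B ≈ 17.6 μT

Each long wire gives B = μ₀I/(2πd). Distances are d₁ = 0.204 m and d₂ = 0.174 m.
B₁ = 1.14×10⁻⁶ T, B₂ = 1.64×10⁻⁵ T.
Between antiparallel currents both contributions point the same way, so they add. B = B₁ + B₂ = 1.14×10⁻⁶ + 1.64×10⁻⁵ = 1.76×10⁻⁵ T.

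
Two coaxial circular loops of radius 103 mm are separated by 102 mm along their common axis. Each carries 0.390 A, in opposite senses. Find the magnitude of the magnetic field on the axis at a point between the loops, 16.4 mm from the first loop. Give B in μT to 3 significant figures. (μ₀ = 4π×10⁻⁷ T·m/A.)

B ≈ 1.21 μT

Each loop contributes B = μ₀IR²/[2(R²+z²)^(3/2)] on the axis, with z measured from that loop.
Loop 1 (z = 0.0164 m): B₁ = 2.29×10⁻⁶ T. Loop 2 (z = 0.0856 m): B₂ = 1.08×10⁻⁶ T.
The fields oppose: B = |B₁ − B₂| = 1.21×10⁻⁶ T.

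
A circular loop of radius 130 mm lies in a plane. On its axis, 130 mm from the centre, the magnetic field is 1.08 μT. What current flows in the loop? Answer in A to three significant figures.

On the axis of a loop, B = μ₀IR²/[2(R²+z²)^(3/2)], so I = 2B(R²+z²)^(3/2)/(μ₀R²).
R² + z² = 0.0169 + 0.0169 = 0.0338 m²; raised to 3/2 gives 6.21×10⁻³ m³.
I = 2 × 1.08×10⁻⁶ × 6.21×10⁻³ / (1.26×10⁻⁶ × 0.0169) = 0.632 A.

I ≈ 0.632 A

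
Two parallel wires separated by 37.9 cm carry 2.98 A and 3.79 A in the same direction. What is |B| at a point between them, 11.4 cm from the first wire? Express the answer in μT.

B ≈ 2.37 μT

Each long wire gives B = μ₀I/(2πd). Distances are d₁ = 0.114 m and d₂ = 0.265 m.
B₁ = 5.23×10⁻⁶ T, B₂ = 2.86×10⁻⁶ T.
Between parallel currents the two contributions point in opposite directions, so they subtract. B = |B₁ − B₂| = |5.23×10⁻⁶ − 2.86×10⁻⁶| = 2.37×10⁻⁶ T.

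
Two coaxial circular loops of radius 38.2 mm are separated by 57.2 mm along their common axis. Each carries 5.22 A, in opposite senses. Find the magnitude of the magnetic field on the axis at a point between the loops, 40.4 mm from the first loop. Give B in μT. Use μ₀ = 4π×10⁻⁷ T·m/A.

Each loop contributes B = μ₀IR²/[2(R²+z²)^(3/2)] on the axis, with z measured from that loop.
Loop 1 (z = 0.0404 m): B₁ = 2.78×10⁻⁵ T. Loop 2 (z = 0.0168 m): B₂ = 6.59×10⁻⁵ T.
The fields oppose: B = |B₁ − B₂| = 3.80×10⁻⁵ T.

B ≈ 38.0 μT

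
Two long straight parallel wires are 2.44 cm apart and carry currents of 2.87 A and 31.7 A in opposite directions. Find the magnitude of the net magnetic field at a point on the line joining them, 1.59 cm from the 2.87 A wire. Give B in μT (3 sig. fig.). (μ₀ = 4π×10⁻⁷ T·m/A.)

Each long wire gives B = μ₀I/(2πd). Distances are d₁ = 0.0159 m and d₂ = 0.0085 m.
B₁ = 3.61×10⁻⁵ T, B₂ = 7.46×10⁻⁴ T.
Between antiparallel currents both contributions point the same way, so they add. B = B₁ + B₂ = 3.61×10⁻⁵ + 7.46×10⁻⁴ = 7.82×10⁻⁴ T.

B ≈ 782 μT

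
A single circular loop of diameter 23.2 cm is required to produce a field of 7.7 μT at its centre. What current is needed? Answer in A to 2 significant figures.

At the centre of a circular loop B = μ₀I/(2R), so I = 2RB/μ₀.
With R = 0.116 m, I = 2 × 0.116 × 7.70×10⁻⁶ / (4π×10⁻⁷) = 1.42 A.

I ≈ 1.4 A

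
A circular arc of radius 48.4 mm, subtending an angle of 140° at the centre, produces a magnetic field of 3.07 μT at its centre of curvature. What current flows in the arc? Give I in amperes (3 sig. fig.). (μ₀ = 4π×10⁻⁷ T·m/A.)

I ≈ 0.608 A

For a circular arc, B = μ₀Iφ/(4πR) with φ in radians; here φ = 2.443 rad.
So I = 4πRB/(μ₀φ) = 4π × 0.0484 × 3.07×10⁻⁶ / (4π×10⁻⁷ × 2.443) = 0.608 A.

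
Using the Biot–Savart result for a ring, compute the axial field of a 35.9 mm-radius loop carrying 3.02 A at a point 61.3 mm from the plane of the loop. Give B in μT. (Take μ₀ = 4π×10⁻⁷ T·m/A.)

B ≈ 6.82 μT

On the axis of a circular loop, B = μ₀IR² / [2(R²+z²)^(3/2)].
R² + z² = (0.0359)² + (0.0613)² = 0.005047 m², and (R²+z²)^(3/2) = 3.58×10⁻⁴ m³.
B = (4π×10⁻⁷ × 3.02 × 0.001289) / (2 × 3.58×10⁻⁴) = 6.82×10⁻⁶ T.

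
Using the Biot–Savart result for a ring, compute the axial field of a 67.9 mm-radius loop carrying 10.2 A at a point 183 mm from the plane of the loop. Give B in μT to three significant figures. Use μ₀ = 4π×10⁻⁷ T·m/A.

B ≈ 3.97 μT

On the axis of a circular loop, B = μ₀IR² / [2(R²+z²)^(3/2)].
R² + z² = (0.0679)² + (0.183)² = 0.0381 m², and (R²+z²)^(3/2) = 7.44×10⁻³ m³.
B = (4π×10⁻⁷ × 10.2 × 0.00461) / (2 × 7.44×10⁻³) = 3.97×10⁻⁶ T.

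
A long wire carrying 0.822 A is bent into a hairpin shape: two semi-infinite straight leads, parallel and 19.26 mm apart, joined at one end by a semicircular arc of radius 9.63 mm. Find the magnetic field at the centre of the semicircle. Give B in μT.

The semicircular arc contributes B_arc = μ₀I·π/(4πR) = μ₀I/(4R) = 2.68×10⁻⁵ T.
Each semi-infinite lead is at perpendicular distance R = 0.00963 m from the centre, with the perpendicular foot at its near end, so it contributes μ₀I/(4πR); both point the same way, together 1.71×10⁻⁵ T.
Arc and leads all point the same direction: B = 2.68×10⁻⁵ + 1.71×10⁻⁵ = 4.39×10⁻⁵ T.

B ≈ 43.9 μT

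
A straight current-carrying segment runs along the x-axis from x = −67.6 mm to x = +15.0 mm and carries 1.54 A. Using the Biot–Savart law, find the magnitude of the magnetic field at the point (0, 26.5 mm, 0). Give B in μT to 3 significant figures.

For a finite straight segment, B = (μ₀I/4πd)(sinθ₁ + sinθ₂), where θ₁, θ₂ are the angles from the perpendicular to each end.
The perpendicular distance is d = 0.0265 m; the end-offsets along the wire are a = 0.0676 m and b = 0.015 m.
sinθ₁ = 0.0676/√(0.0676²+0.0265²) = 0.9310; sinθ₂ = 0.015/√(0.015²+0.0265²) = 0.4926.
B = (4π×10⁻⁷ × 1.54) / (4π × 0.0265) × (0.9310 + 0.4926) = 8.27×10⁻⁶ T.

B ≈ 8.27 μT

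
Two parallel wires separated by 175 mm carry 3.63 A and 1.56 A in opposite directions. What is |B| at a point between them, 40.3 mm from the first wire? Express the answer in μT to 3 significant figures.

Each long wire gives B = μ₀I/(2πd). Distances are d₁ = 0.0403 m and d₂ = 0.1347 m.
B₁ = 1.80×10⁻⁵ T, B₂ = 2.32×10⁻⁶ T.
Between antiparallel currents both contributions point the same way, so they add. B = B₁ + B₂ = 1.80×10⁻⁵ + 2.32×10⁻⁶ = 2.03×10⁻⁵ T.

B ≈ 20.3 μT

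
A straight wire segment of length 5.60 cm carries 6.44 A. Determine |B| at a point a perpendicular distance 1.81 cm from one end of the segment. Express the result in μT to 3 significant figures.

B ≈ 33.9 μT

For a finite straight segment, B = (μ₀I/4πd)(sinθ₁ + sinθ₂), where θ₁, θ₂ are the angles from the perpendicular to each end.
The perpendicular foot is at one end, so the two end-offsets along the wire are 0 and L = 0.056 m.
sinθ₁ = 0/√(0²+0.0181²) = 0.0000; sinθ₂ = 0.056/√(0.056²+0.0181²) = 0.9515.
B = (4π×10⁻⁷ × 6.44) / (4π × 0.0181) × (0.0000 + 0.9515) = 3.39×10⁻⁵ T.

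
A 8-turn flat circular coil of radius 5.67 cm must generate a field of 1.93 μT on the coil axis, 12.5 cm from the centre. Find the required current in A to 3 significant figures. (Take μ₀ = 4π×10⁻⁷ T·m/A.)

For an N-turn coil, B = Nμ₀IR²/[2(R²+z²)^(3/2)] with R = 0.0567 m, z = 0.125 m, so I = 2B(R²+z²)^(3/2)/(Nμ₀R²) = 2 × 1.93×10⁻⁶ × 2.59×10⁻³ / (8 × 4π×10⁻⁷ × 0.003215) = 0.309 A.

I ≈ 0.309 A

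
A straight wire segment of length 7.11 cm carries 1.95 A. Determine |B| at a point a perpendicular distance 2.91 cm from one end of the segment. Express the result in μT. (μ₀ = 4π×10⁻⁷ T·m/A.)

For a finite straight segment, B = (μ₀I/4πd)(sinθ₁ + sinθ₂), where θ₁, θ₂ are the angles from the perpendicular to each end.
The perpendicular foot is at one end, so the two end-offsets along the wire are 0 and L = 0.0711 m.
sinθ₁ = 0/√(0²+0.0291²) = 0.0000; sinθ₂ = 0.0711/√(0.0711²+0.0291²) = 0.9255.
B = (4π×10⁻⁷ × 1.95) / (4π × 0.0291) × (0.0000 + 0.9255) = 6.20×10⁻⁶ T.

B ≈ 6.20 μT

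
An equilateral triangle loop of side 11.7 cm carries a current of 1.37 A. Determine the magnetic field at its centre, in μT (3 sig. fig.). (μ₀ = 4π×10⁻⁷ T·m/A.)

Each side is a finite straight segment at perpendicular distance d = a/(2 tan(π/3)) = 0.03377 m from the centre, with end-angles ±π/3.
One side contributes B₁ = (μ₀I/4πd)·2 sin(π/3) = 7.03×10⁻⁶ T.
All 3 sides add in the same direction: B = 3 × 7.03×10⁻⁶ = 2.11×10⁻⁵ T.

B ≈ 21.1 μT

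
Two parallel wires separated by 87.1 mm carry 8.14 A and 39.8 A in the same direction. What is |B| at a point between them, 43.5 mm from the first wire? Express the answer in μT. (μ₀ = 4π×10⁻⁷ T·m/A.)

B ≈ 145 μT

Each long wire gives B = μ₀I/(2πd). Distances are d₁ = 0.0435 m and d₂ = 0.0436 m.
B₁ = 3.74×10⁻⁵ T, B₂ = 1.83×10⁻⁴ T.
Between parallel currents the two contributions point in opposite directions, so they subtract. B = |B₁ − B₂| = |3.74×10⁻⁵ − 1.83×10⁻⁴| = 1.45×10⁻⁴ T.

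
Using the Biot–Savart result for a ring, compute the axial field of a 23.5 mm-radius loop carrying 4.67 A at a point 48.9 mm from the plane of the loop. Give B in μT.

B ≈ 10.1 μT

On the axis of a circular loop, B = μ₀IR² / [2(R²+z²)^(3/2)].
R² + z² = (0.0235)² + (0.0489)² = 0.002943 m², and (R²+z²)^(3/2) = 1.60×10⁻⁴ m³.
B = (4π×10⁻⁷ × 4.67 × 0.0005523) / (2 × 1.60×10⁻⁴) = 1.01×10⁻⁵ T.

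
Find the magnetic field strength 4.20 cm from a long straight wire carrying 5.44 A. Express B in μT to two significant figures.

For an infinitely long straight wire, B = μ₀I/(2πd).
B = (4π×10⁻⁷ × 5.44) / (2π × 0.042) = 2.59×10⁻⁵ T.

B ≈ 26 μT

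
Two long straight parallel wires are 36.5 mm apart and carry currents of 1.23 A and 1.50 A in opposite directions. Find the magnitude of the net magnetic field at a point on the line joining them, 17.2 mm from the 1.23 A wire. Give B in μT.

Each long wire gives B = μ₀I/(2πd). Distances are d₁ = 0.0172 m and d₂ = 0.0193 m.
B₁ = 1.43×10⁻⁵ T, B₂ = 1.55×10⁻⁵ T.
Between antiparallel currents both contributions point the same way, so they add. B = B₁ + B₂ = 1.43×10⁻⁵ + 1.55×10⁻⁵ = 2.98×10⁻⁵ T.

B ≈ 29.8 μT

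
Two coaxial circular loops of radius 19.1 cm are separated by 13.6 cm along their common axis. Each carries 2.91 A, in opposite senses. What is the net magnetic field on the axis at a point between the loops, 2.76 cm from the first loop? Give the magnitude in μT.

Each loop contributes B = μ₀IR²/[2(R²+z²)^(3/2)] on the axis, with z measured from that loop.
Loop 1 (z = 0.0276 m): B₁ = 9.28×10⁻⁶ T. Loop 2 (z = 0.1084 m): B₂ = 6.30×10⁻⁶ T.
The fields oppose: B = |B₁ − B₂| = 2.98×10⁻⁶ T.

B ≈ 2.98 μT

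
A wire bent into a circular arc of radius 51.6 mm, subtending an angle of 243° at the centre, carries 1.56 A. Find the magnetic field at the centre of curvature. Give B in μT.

B ≈ 12.8 μT

The Biot–Savart field of a circular arc at its centre is B = μ₀Iφ/(4πR), with φ = 4.241 rad.
B = (4π×10⁻⁷ × 1.56 × 4.241) / (4π × 0.0516) = 1.28×10⁻⁵ T.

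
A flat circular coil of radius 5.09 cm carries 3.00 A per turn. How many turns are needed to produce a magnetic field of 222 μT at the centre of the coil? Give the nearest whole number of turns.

N = 6

For an N-turn coil, B = Nμ₀I/(2R). A single turn gives B₁ = 3.70×10⁻⁵ T with R = 0.0509 m.
N = B/B₁ = 2.22×10⁻⁴ / 3.70×10⁻⁵ = 5.99.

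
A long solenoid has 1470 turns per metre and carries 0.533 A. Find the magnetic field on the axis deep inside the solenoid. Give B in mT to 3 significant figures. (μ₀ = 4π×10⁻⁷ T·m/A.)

Inside a long solenoid, B = μ₀nI with n = 1470 turns/m.
B = 4π×10⁻⁷ × 1470 × 0.533 = 9.85×10⁻⁴ T.

B ≈ 0.985 mT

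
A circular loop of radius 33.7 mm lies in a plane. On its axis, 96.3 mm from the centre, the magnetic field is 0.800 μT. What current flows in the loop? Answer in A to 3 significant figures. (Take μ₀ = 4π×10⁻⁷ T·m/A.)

I ≈ 1.19 A

On the axis of a loop, B = μ₀IR²/[2(R²+z²)^(3/2)], so I = 2B(R²+z²)^(3/2)/(μ₀R²).
R² + z² = 0.001136 + 0.009274 = 0.01041 m²; raised to 3/2 gives 1.06×10⁻³ m³.
I = 2 × 8.00×10⁻⁷ × 1.06×10⁻³ / (1.26×10⁻⁶ × 0.001136) = 1.19 A.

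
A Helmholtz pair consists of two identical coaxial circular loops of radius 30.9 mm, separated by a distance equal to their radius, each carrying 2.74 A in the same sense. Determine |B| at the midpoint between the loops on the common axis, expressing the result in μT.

Each loop contributes B = μ₀IR²/[2(R²+z²)^(3/2)] on the axis, with z measured from that loop.
Loop 1 (z = 0.01545 m): B₁ = 3.99×10⁻⁵ T. Loop 2 (z = 0.01545 m): B₂ = 3.99×10⁻⁵ T.
The fields add: B = B₁ + B₂ = 7.97×10⁻⁵ T.

B ≈ 79.7 μT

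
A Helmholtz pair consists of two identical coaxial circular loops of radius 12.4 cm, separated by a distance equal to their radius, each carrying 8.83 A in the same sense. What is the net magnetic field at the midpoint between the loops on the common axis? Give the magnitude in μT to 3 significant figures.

B ≈ 64.0 μT

Each loop contributes B = μ₀IR²/[2(R²+z²)^(3/2)] on the axis, with z measured from that loop.
Loop 1 (z = 0.062 m): B₁ = 3.20×10⁻⁵ T. Loop 2 (z = 0.062 m): B₂ = 3.20×10⁻⁵ T.
The fields add: B = B₁ + B₂ = 6.40×10⁻⁵ T.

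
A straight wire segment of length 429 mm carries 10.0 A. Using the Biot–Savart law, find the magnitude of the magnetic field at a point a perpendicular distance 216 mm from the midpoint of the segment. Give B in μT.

B ≈ 6.52 μT

For a finite straight segment, B = (μ₀I/4πd)(sinθ₁ + sinθ₂), where θ₁, θ₂ are the angles from the perpendicular to each end.
The perpendicular from the point meets the wire at its midpoint, so each end is L/2 = 0.2145 m away along the wire.
sinθ₁ = 0.2145/√(0.2145²+0.216²) = 0.7046; sinθ₂ = 0.2145/√(0.2145²+0.216²) = 0.7046.
B = (4π×10⁻⁷ × 10.0) / (4π × 0.216) × (0.7046 + 0.7046) = 6.52×10⁻⁶ T.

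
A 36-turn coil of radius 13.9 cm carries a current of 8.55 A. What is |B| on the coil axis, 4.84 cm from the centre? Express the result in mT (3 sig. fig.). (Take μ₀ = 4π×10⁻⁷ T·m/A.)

B ≈ 1.17 mT

For an N-turn flat coil, B = Nμ₀IR²/[2(R²+z²)^(3/2)] with R = 0.139 m, z = 0.0484 m.
B = 36 × 3.26×10⁻⁵ T = 1.17×10⁻³ T.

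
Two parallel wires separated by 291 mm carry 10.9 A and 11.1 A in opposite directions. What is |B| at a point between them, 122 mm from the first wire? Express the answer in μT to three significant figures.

B ≈ 31.0 μT

Each long wire gives B = μ₀I/(2πd). Distances are d₁ = 0.122 m and d₂ = 0.169 m.
B₁ = 1.79×10⁻⁵ T, B₂ = 1.31×10⁻⁵ T.
Between antiparallel currents both contributions point the same way, so they add. B = B₁ + B₂ = 1.79×10⁻⁵ + 1.31×10⁻⁵ = 3.10×10⁻⁵ T.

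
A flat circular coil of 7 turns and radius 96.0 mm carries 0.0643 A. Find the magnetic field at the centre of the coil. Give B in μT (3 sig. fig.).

B ≈ 2.95 μT

For an N-turn flat coil, B = Nμ₀I/(2R) with R = 0.096 m.
B = 7 × 4.21×10⁻⁷ T = 2.95×10⁻⁶ T.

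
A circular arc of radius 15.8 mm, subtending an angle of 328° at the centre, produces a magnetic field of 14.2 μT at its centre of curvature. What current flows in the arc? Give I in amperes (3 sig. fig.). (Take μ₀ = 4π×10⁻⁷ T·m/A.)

I ≈ 0.392 A

For a circular arc, B = μ₀Iφ/(4πR) with φ in radians; here φ = 5.725 rad.
So I = 4πRB/(μ₀φ) = 4π × 0.0158 × 1.42×10⁻⁵ / (4π×10⁻⁷ × 5.725) = 0.392 A.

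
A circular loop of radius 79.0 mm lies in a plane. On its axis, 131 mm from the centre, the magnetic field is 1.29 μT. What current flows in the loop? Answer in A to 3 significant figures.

I ≈ 1.18 A

On the axis of a loop, B = μ₀IR²/[2(R²+z²)^(3/2)], so I = 2B(R²+z²)^(3/2)/(μ₀R²).
R² + z² = 0.006241 + 0.01716 = 0.0234 m²; raised to 3/2 gives 3.58×10⁻³ m³.
I = 2 × 1.29×10⁻⁶ × 3.58×10⁻³ / (1.26×10⁻⁶ × 0.006241) = 1.18 A.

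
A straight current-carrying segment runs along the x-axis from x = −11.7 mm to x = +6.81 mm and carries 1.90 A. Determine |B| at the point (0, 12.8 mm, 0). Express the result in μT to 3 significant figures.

For a finite straight segment, B = (μ₀I/4πd)(sinθ₁ + sinθ₂), where θ₁, θ₂ are the angles from the perpendicular to each end.
The perpendicular distance is d = 0.0128 m; the end-offsets along the wire are a = 0.0117 m and b = 0.00681 m.
sinθ₁ = 0.0117/√(0.0117²+0.0128²) = 0.6747; sinθ₂ = 0.00681/√(0.00681²+0.0128²) = 0.4697.
B = (4π×10⁻⁷ × 1.90) / (4π × 0.0128) × (0.6747 + 0.4697) = 1.70×10⁻⁵ T.

B ≈ 17.0 μT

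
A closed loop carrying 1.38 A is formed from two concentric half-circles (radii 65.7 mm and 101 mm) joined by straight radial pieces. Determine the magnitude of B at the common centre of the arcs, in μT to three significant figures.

B ≈ 2.31 μT

The radial connectors point toward the centre, so dl × r̂ = 0 and they contribute nothing.
Each semicircle gives μ₀I/(4R): inner arc 6.60×10⁻⁶ T, outer arc 4.29×10⁻⁶ T.
The two arcs carry current in opposite angular senses, so their fields oppose: B = |6.60×10⁻⁶ − 4.29×10⁻⁶| = 2.31×10⁻⁶ T.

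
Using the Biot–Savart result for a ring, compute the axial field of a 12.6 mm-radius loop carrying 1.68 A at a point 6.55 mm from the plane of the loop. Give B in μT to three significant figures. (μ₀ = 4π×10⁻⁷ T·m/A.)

On the axis of a circular loop, B = μ₀IR² / [2(R²+z²)^(3/2)].
R² + z² = (0.0126)² + (0.00655)² = 0.0002017 m², and (R²+z²)^(3/2) = 2.86×10⁻⁶ m³.
B = (4π×10⁻⁷ × 1.68 × 0.0001588) / (2 × 2.86×10⁻⁶) = 5.85×10⁻⁵ T.

B ≈ 58.5 μT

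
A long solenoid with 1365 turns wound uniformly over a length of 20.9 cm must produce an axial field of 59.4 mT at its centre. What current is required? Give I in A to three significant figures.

Inside a long solenoid B = μ₀nI with n = 6531 m⁻¹, so I = B/(μ₀n).
I = 5.94×10⁻² / (4π×10⁻⁷ × 6531) = 7.24 A.

I ≈ 7.24 A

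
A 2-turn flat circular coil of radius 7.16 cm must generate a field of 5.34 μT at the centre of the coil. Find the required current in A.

I ≈ 0.304 A

For an N-turn coil, B = Nμ₀I/(2R) with R = 0.0716 m, so I = 2RB/(Nμ₀) = 2 × 0.0716 × 5.34×10⁻⁶ / (2 × 4π×10⁻⁷) = 0.304 A.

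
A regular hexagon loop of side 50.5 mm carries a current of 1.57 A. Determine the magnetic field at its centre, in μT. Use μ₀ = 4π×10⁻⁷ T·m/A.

B ≈ 21.5 μT

Each side is a finite straight segment at perpendicular distance d = a/(2 tan(π/6)) = 0.04373 m from the centre, with end-angles ±π/6.
One side contributes B₁ = (μ₀I/4πd)·2 sin(π/6) = 3.59×10⁻⁶ T.
All 6 sides add in the same direction: B = 6 × 3.59×10⁻⁶ = 2.15×10⁻⁵ T.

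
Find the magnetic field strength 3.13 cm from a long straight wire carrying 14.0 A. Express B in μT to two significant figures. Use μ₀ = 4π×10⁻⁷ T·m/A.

B ≈ 89 μT

For an infinitely long straight wire, B = μ₀I/(2πd).
B = (4π×10⁻⁷ × 14.0) / (2π × 0.0313) = 8.95×10⁻⁵ T.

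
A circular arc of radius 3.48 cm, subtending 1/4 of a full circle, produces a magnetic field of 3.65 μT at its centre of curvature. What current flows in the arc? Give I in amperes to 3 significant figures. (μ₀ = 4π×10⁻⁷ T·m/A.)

For a circular arc, B = μ₀Iφ/(4πR) with φ in radians; here φ = 1.571 rad.
So I = 4πRB/(μ₀φ) = 4π × 0.0348 × 3.65×10⁻⁶ / (4π×10⁻⁷ × 1.571) = 0.809 A.

I ≈ 0.809 A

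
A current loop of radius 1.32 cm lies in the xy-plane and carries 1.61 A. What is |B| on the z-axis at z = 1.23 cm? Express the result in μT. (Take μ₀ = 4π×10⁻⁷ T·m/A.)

B ≈ 30.0 μT

On the axis of a circular loop, B = μ₀IR² / [2(R²+z²)^(3/2)].
R² + z² = (0.0132)² + (0.0123)² = 0.0003255 m², and (R²+z²)^(3/2) = 5.87×10⁻⁶ m³.
B = (4π×10⁻⁷ × 1.61 × 0.0001742) / (2 × 5.87×10⁻⁶) = 3.00×10⁻⁵ T.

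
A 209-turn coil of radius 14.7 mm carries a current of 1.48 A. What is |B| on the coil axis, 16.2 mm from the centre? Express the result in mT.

B ≈ 4.01 mT

For an N-turn flat coil, B = Nμ₀IR²/[2(R²+z²)^(3/2)] with R = 0.0147 m, z = 0.0162 m.
B = 209 × 1.92×10⁻⁵ T = 4.01×10⁻³ T.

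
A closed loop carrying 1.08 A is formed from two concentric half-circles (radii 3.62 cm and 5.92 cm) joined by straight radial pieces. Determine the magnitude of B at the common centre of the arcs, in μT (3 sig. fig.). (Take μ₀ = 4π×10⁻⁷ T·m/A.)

The radial connectors point toward the centre, so dl × r̂ = 0 and they contribute nothing.
Each semicircle gives μ₀I/(4R): inner arc 9.37×10⁻⁶ T, outer arc 5.73×10⁻⁶ T.
The two arcs carry current in opposite angular senses, so their fields oppose: B = |9.37×10⁻⁶ − 5.73×10⁻⁶| = 3.64×10⁻⁶ T.

B ≈ 3.64 μT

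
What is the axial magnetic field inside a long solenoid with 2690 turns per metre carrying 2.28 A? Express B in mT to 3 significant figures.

B ≈ 7.71 mT

Inside a long solenoid, B = μ₀nI with n = 2690 turns/m.
B = 4π×10⁻⁷ × 2690 × 2.28 = 7.71×10⁻³ T.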